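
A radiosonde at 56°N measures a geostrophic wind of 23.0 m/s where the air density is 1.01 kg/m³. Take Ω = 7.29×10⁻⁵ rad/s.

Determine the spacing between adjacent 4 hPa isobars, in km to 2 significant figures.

140 km

Coriolis parameter at 56°N:
f = 2Ω sin φ = 2 × 7.29×10⁻⁵ × sin 56° = 1.21×10⁻⁴ s⁻¹
Geostrophic balance rearranged: |∂P/∂n| = f ρ V_g
|∂P/∂n| = 1.21×10⁻⁴ × 1.01 × 23.0 = 2.81×10⁻³ Pa/m
Isobar spacing: Δn = ΔP/|∂P/∂n| = 400 Pa / 2.81×10⁻³ Pa/m = 142455 m ≈ 140 km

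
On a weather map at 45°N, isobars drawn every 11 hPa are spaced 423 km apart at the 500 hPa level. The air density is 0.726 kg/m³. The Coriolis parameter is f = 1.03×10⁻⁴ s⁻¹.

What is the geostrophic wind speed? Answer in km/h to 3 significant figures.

125 km/h

Pressure gradient: |∂P/∂n| = 1100 Pa / 423000 m = 2.60×10⁻³ Pa/m
Geostrophic balance (pressure-gradient force = Coriolis force):
V_g = (1/(fρ)) |∂P/∂n| = 2.60×10⁻³ / (1.03×10⁻⁴ × 0.726) = 34.8 m/s
Converting: 34.8 m/s × 3.6 = 125 km/h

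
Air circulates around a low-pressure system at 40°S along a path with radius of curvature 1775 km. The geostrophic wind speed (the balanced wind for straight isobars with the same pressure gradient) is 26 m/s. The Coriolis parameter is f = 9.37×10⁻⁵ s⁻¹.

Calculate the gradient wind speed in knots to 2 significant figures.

Around a low, centrifugal force acts outward with Coriolis, so pressure-gradient force balances both:
(1/ρ)|∂P/∂n| = fV + V²/R  →  V² + fR·V − fR·V_g = 0
With fR = 9.37×10⁻⁵ × 1775×10³ m = 166 m/s:
V = [−fR + √((fR)² + 4 fR V_g)]/2 = [−166 + √(166² + 4×166×26)]/2 = 22.9 m/s
Subgeostrophic (V < V_g = 26 m/s), as expected around a low.
Converting: 22.9 m/s × 1.944 = 44 knots

44 knots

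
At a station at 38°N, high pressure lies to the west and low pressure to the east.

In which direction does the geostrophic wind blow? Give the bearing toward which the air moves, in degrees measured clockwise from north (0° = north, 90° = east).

The pressure-gradient force points toward the east (bearing 090°).
Geostrophic balance: in the Northern Hemisphere the Coriolis force deflects motion to the right, so the geostrophic wind blows 90° to the right of the pressure-gradient force (low pressure on the left).
Rotating 090° by 90° clockwise gives 180° — the wind blows toward the south.

180°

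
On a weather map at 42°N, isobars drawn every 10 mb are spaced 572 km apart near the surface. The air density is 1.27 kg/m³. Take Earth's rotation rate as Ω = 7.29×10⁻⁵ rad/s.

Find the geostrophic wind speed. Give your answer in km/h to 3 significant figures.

Coriolis parameter at 42°N:
f = 2Ω sin φ = 2 × 7.29×10⁻⁵ × sin 42° = 9.76×10⁻⁵ s⁻¹
Pressure gradient: |∂P/∂n| = 1000 Pa / 572000 m = 1.75×10⁻³ Pa/m
Geostrophic balance (pressure-gradient force = Coriolis force):
V_g = (1/(fρ)) |∂P/∂n| = 1.75×10⁻³ / (9.76×10⁻⁵ × 1.27) = 14.1 m/s
Converting: 14.1 m/s × 3.6 = 50.8 km/h

50.8 km/h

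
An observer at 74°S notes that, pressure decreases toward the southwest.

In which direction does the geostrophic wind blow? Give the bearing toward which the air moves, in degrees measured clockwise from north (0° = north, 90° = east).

135°

The pressure-gradient force points toward the southwest (bearing 225°).
Geostrophic balance: in the Southern Hemisphere the Coriolis force deflects motion to the left, so the geostrophic wind blows 90° to the left of the pressure-gradient force (low pressure on the right).
Rotating 225° by 90° counterclockwise gives 135° — the wind blows toward the southeast.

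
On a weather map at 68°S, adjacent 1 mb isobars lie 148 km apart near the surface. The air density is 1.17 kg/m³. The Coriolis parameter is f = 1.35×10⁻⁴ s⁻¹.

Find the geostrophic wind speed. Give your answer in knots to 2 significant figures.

8.3 knots

Pressure gradient: |∂P/∂n| = 100 Pa / 148000 m = 6.76×10⁻⁴ Pa/m
Geostrophic balance (pressure-gradient force = Coriolis force):
V_g = (1/(fρ)) |∂P/∂n| = 6.76×10⁻⁴ / (1.35×10⁻⁴ × 1.17) = 4.28 m/s
Converting: 4.28 m/s × 1.944 = 8.3 knots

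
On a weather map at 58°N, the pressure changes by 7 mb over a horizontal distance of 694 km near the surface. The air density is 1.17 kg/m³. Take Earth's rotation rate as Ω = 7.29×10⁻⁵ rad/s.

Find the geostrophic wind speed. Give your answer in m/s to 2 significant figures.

Coriolis parameter at 58°N:
f = 2Ω sin φ = 2 × 7.29×10⁻⁵ × sin 58° = 1.24×10⁻⁴ s⁻¹
Pressure gradient: |∂P/∂n| = 700 Pa / 694000 m = 1.01×10⁻³ Pa/m
Geostrophic balance (pressure-gradient force = Coriolis force):
V_g = (1/(fρ)) |∂P/∂n| = 1.01×10⁻³ / (1.24×10⁻⁴ × 1.17) = 6.97 m/s

7.0 m/s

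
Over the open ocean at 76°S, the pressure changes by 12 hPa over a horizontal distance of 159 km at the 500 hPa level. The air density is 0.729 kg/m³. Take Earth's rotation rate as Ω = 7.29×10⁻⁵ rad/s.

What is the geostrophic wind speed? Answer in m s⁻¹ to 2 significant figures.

Coriolis parameter at 76°S:
f = 2Ω sin φ = 2 × 7.29×10⁻⁵ × sin 76° = 1.41×10⁻⁴ s⁻¹
Pressure gradient: |∂P/∂n| = 1200 Pa / 159000 m = 7.55×10⁻³ Pa/m
Geostrophic balance (pressure-gradient force = Coriolis force):
V_g = (1/(fρ)) |∂P/∂n| = 7.55×10⁻³ / (1.41×10⁻⁴ × 0.729) = 73.2 m/s

73 m s⁻¹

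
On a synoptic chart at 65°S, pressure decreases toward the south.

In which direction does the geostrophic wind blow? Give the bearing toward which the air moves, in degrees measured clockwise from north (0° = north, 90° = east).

The pressure-gradient force points toward the south (bearing 180°).
Geostrophic balance: in the Southern Hemisphere the Coriolis force deflects motion to the left, so the geostrophic wind blows 90° to the left of the pressure-gradient force (low pressure on the right).
Rotating 180° by 90° counterclockwise gives 090° — the wind blows toward the east.

090°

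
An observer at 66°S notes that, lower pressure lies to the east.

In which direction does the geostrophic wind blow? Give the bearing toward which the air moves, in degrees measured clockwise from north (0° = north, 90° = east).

000°

The pressure-gradient force points toward the east (bearing 090°).
Geostrophic balance: in the Southern Hemisphere the Coriolis force deflects motion to the left, so the geostrophic wind blows 90° to the left of the pressure-gradient force (low pressure on the right).
Rotating 090° by 90° counterclockwise gives 000° — the wind blows toward the north.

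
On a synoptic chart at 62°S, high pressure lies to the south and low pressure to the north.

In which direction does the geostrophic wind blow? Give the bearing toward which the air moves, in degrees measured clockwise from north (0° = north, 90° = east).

The pressure-gradient force points toward the north (bearing 000°).
Geostrophic balance: in the Southern Hemisphere the Coriolis force deflects motion to the left, so the geostrophic wind blows 90° to the left of the pressure-gradient force (low pressure on the right).
Rotating 000° by 90° counterclockwise gives 270° — the wind blows toward the west.

270°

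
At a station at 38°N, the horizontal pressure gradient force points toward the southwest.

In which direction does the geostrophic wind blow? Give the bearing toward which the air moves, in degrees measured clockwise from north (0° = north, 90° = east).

315°

The pressure-gradient force points toward the southwest (bearing 225°).
Geostrophic balance: in the Northern Hemisphere the Coriolis force deflects motion to the right, so the geostrophic wind blows 90° to the right of the pressure-gradient force (low pressure on the left).
Rotating 225° by 90° clockwise gives 315° — the wind blows toward the northwest.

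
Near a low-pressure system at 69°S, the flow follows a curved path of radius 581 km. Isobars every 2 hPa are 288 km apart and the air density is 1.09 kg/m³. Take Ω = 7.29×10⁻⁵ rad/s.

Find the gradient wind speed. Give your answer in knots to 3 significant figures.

8.62 knots

Coriolis parameter at 69°S:
f = 2Ω sin φ = 2 × 7.29×10⁻⁵ × sin 69° = 1.36×10⁻⁴ s⁻¹
Pressure gradient: |∂P/∂n| = 200 Pa / 288000 m = 6.94×10⁻⁴ Pa/m
Geostrophic speed: V_g = |∂P/∂n|/(fρ) = 6.94×10⁻⁴/(1.36×10⁻⁴ × 1.09) = 4.68 m/s
Around a low, centrifugal force acts outward with Coriolis, so pressure-gradient force balances both:
(1/ρ)|∂P/∂n| = fV + V²/R  →  V² + fR·V − fR·V_g = 0
With fR = 1.36×10⁻⁴ × 581×10³ m = 79.1 m/s:
V = [−fR + √((fR)² + 4 fR V_g)]/2 = [−79.1 + √(79.1² + 4×79.1×4.68)]/2 = 4.43 m/s
Subgeostrophic (V < V_g = 4.68 m/s), as expected around a low.
Converting: 4.43 m/s × 1.944 = 8.62 knots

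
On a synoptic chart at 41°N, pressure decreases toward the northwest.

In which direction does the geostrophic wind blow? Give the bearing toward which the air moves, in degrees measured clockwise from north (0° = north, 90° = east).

045°

The pressure-gradient force points toward the northwest (bearing 315°).
Geostrophic balance: in the Northern Hemisphere the Coriolis force deflects motion to the right, so the geostrophic wind blows 90° to the right of the pressure-gradient force (low pressure on the left).
Rotating 315° by 90° clockwise gives 045° — the wind blows toward the northeast.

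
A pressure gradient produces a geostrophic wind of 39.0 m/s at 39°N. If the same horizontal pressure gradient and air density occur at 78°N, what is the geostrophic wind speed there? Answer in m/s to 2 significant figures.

25 m/s

With the same pressure gradient and density, V_g ∝ 1/f ∝ 1/sin φ.
V₂ = V₁ · sin φ₁ / sin φ₂ = 39.0 × sin 39° / sin 78°
V₂ = 39.0 × 0.6293/0.9781 = 25 m/s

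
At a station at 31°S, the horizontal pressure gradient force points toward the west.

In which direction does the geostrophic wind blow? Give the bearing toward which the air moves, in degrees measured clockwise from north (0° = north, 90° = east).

The pressure-gradient force points toward the west (bearing 270°).
Geostrophic balance: in the Southern Hemisphere the Coriolis force deflects motion to the left, so the geostrophic wind blows 90° to the left of the pressure-gradient force (low pressure on the right).
Rotating 270° by 90° counterclockwise gives 180° — the wind blows toward the south.

180°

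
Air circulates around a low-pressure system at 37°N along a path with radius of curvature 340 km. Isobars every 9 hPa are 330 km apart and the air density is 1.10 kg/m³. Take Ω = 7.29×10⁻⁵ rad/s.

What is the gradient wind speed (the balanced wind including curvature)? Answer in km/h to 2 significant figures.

Coriolis parameter at 37°N:
f = 2Ω sin φ = 2 × 7.29×10⁻⁵ × sin 37° = 8.77×10⁻⁵ s⁻¹
Pressure gradient: |∂P/∂n| = 900 Pa / 330000 m = 2.73×10⁻³ Pa/m
Geostrophic speed: V_g = |∂P/∂n|/(fρ) = 2.73×10⁻³/(8.77×10⁻⁵ × 1.10) = 28.3 m/s
Around a low, centrifugal force acts outward with Coriolis, so pressure-gradient force balances both:
(1/ρ)|∂P/∂n| = fV + V²/R  →  V² + fR·V − fR·V_g = 0
With fR = 8.77×10⁻⁵ × 340×10³ m = 29.8 m/s:
V = [−fR + √((fR)² + 4 fR V_g)]/2 = [−29.8 + √(29.8² + 4×29.8×28.3)]/2 = 17.7 m/s
Subgeostrophic (V < V_g = 28.3 m/s), as expected around a low.
Converting: 17.7 m/s × 3.6 = 64 km/h

64 km/h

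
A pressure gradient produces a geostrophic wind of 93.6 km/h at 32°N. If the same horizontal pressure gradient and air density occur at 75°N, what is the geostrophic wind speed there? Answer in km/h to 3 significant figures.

With the same pressure gradient and density, V_g ∝ 1/f ∝ 1/sin φ.
V₂ = V₁ · sin φ₁ / sin φ₂ = 93.6 × sin 32° / sin 75°
V₂ = 93.6 × 0.5299/0.9659 = 51.4 km/h

51.4 km/h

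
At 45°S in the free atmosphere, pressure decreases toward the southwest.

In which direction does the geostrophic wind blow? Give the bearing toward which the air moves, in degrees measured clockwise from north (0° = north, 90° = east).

135°

The pressure-gradient force points toward the southwest (bearing 225°).
Geostrophic balance: in the Southern Hemisphere the Coriolis force deflects motion to the left, so the geostrophic wind blows 90° to the left of the pressure-gradient force (low pressure on the right).
Rotating 225° by 90° counterclockwise gives 135° — the wind blows toward the southeast.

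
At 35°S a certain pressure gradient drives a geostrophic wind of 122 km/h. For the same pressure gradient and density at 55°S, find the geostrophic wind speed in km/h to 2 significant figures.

With the same pressure gradient and density, V_g ∝ 1/f ∝ 1/sin φ.
V₂ = V₁ · sin φ₁ / sin φ₂ = 122 × sin 35° / sin 55°
V₂ = 122 × 0.5736/0.8192 = 85 km/h

85 km/h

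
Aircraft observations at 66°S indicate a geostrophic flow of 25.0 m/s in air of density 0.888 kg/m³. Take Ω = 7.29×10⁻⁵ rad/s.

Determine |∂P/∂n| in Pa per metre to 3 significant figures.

2.96×10⁻³ Pa/m

Coriolis parameter at 66°S:
f = 2Ω sin φ = 2 × 7.29×10⁻⁵ × sin 66° = 1.33×10⁻⁴ s⁻¹
Geostrophic balance rearranged: |∂P/∂n| = f ρ V_g
|∂P/∂n| = 1.33×10⁻⁴ × 0.888 × 25.0 = 2.96×10⁻³ Pa/m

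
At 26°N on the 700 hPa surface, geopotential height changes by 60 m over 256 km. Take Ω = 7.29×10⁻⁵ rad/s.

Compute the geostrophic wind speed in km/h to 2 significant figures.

130 km/h

Coriolis parameter at 26°N:
f = 2Ω sin φ = 2 × 7.29×10⁻⁵ × sin 26° = 6.39×10⁻⁵ s⁻¹
Height gradient: |∂Z/∂n| = 60 m / 256000 m = 2.34×10⁻⁴
On a pressure surface, geostrophic balance gives V_g = (g/f)|∂Z/∂n|:
V_g = 9.81 × 2.34×10⁻⁴ / 6.39×10⁻⁵ = 36.0 m/s
Converting: 36.0 m/s × 3.6 = 130 km/h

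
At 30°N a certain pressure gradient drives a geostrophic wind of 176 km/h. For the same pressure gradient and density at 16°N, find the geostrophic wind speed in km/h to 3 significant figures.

With the same pressure gradient and density, V_g ∝ 1/f ∝ 1/sin φ.
V₂ = V₁ · sin φ₁ / sin φ₂ = 176 × sin 30° / sin 16°
V₂ = 176 × 0.5000/0.2756 = 319 km/h

319 km/h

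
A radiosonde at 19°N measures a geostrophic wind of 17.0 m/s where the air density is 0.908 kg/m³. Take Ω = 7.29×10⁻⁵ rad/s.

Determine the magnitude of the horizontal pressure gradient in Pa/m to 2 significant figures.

Coriolis parameter at 19°N:
f = 2Ω sin φ = 2 × 7.29×10⁻⁵ × sin 19° = 4.75×10⁻⁵ s⁻¹
Geostrophic balance rearranged: |∂P/∂n| = f ρ V_g
|∂P/∂n| = 4.75×10⁻⁵ × 0.908 × 17.0 = 7.33×10⁻⁴ Pa/m

7.3×10⁻⁴ Pa/m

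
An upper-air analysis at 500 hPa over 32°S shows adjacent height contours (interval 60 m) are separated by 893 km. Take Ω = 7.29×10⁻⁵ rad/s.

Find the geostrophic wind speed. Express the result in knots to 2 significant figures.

Coriolis parameter at 32°S:
f = 2Ω sin φ = 2 × 7.29×10⁻⁵ × sin 32° = 7.73×10⁻⁵ s⁻¹
Height gradient: |∂Z/∂n| = 60 m / 893000 m = 6.72×10⁻⁵
On a pressure surface, geostrophic balance gives V_g = (g/f)|∂Z/∂n|:
V_g = 9.81 × 6.72×10⁻⁵ / 7.73×10⁻⁵ = 8.53 m/s
Converting: 8.53 m/s × 1.944 = 17 knots

17 knots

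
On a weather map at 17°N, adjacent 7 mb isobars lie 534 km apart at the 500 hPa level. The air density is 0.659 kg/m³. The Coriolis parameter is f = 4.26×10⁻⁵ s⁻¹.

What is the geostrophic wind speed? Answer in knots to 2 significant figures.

Pressure gradient: |∂P/∂n| = 700 Pa / 534000 m = 1.31×10⁻³ Pa/m
Geostrophic balance (pressure-gradient force = Coriolis force):
V_g = (1/(fρ)) |∂P/∂n| = 1.31×10⁻³ / (4.26×10⁻⁵ × 0.659) = 46.7 m/s
Converting: 46.7 m/s × 1.944 = 91 knots

91 knots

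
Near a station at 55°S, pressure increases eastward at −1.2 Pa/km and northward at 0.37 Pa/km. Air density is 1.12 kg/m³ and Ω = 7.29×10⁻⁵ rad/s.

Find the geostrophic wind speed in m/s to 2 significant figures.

Coriolis parameter at 55°S:
f = 2Ω sin φ = 2 × 7.29×10⁻⁵ × sin 55° = 1.19×10⁻⁴ s⁻¹
In the Southern Hemisphere f is negative: f = −1.19×10⁻⁴ s⁻¹.
Component geostrophic relations (x east, y north):
u_g = −(1/(fρ)) ∂P/∂y,  v_g = (1/(fρ)) ∂P/∂x
u_g = −(0.37×10⁻³)/(−1.19×10⁻⁴ × 1.12) = 2.77 m/s;  v_g = (−1.2×10⁻³)/(−1.19×10⁻⁴ × 1.12) = 8.97 m/s
|V_g| = √(u_g² + v_g²) = 9.39 m/s

9.4 m/s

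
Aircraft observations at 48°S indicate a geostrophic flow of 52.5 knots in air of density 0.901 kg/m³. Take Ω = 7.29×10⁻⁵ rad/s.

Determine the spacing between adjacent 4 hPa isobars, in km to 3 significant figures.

152 km

Coriolis parameter at 48°S:
f = 2Ω sin φ = 2 × 7.29×10⁻⁵ × sin 48° = 1.08×10⁻⁴ s⁻¹
Wind speed in SI: 52.5 knots = 27.0 m/s
Geostrophic balance rearranged: |∂P/∂n| = f ρ V_g
|∂P/∂n| = 1.08×10⁻⁴ × 0.901 × 27.0 = 2.64×10⁻³ Pa/m
Isobar spacing: Δn = ΔP/|∂P/∂n| = 400 Pa / 2.64×10⁻³ Pa/m = 151707 m ≈ 152 km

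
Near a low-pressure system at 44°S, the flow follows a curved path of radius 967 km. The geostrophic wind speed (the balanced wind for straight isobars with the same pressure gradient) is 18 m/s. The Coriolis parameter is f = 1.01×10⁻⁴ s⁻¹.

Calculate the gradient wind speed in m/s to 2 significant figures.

16 m/s

Around a low, centrifugal force acts outward with Coriolis, so pressure-gradient force balances both:
(1/ρ)|∂P/∂n| = fV + V²/R  →  V² + fR·V − fR·V_g = 0
With fR = 1.01×10⁻⁴ × 967×10³ m = 97.7 m/s:
V = [−fR + √((fR)² + 4 fR V_g)]/2 = [−97.7 + √(97.7² + 4×97.7×18)]/2 = 15.5 m/s
Subgeostrophic (V < V_g = 18 m/s), as expected around a low.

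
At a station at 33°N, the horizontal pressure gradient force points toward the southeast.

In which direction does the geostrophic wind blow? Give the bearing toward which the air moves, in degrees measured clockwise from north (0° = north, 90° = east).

The pressure-gradient force points toward the southeast (bearing 135°).
Geostrophic balance: in the Northern Hemisphere the Coriolis force deflects motion to the right, so the geostrophic wind blows 90° to the right of the pressure-gradient force (low pressure on the left).
Rotating 135° by 90° clockwise gives 225° — the wind blows toward the southwest.

225°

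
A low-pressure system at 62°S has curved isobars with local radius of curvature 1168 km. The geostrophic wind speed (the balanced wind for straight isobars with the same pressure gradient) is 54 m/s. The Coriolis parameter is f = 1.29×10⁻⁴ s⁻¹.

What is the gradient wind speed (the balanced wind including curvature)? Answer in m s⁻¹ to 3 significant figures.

Around a low, centrifugal force acts outward with Coriolis, so pressure-gradient force balances both:
(1/ρ)|∂P/∂n| = fV + V²/R  →  V² + fR·V − fR·V_g = 0
With fR = 1.29×10⁻⁴ × 1168×10³ m = 151 m/s:
V = [−fR + √((fR)² + 4 fR V_g)]/2 = [−151 + √(151² + 4×151×54)]/2 = 42.2 m/s
Subgeostrophic (V < V_g = 54 m/s), as expected around a low.

42.2 m s⁻¹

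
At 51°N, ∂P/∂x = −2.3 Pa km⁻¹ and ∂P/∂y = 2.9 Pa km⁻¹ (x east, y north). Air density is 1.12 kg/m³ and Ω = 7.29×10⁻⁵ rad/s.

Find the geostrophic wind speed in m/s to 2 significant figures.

29 m/s

Coriolis parameter at 51°N:
f = 2Ω sin φ = 2 × 7.29×10⁻⁵ × sin 51° = 1.13×10⁻⁴ s⁻¹
Component geostrophic relations (x east, y north):
u_g = −(1/(fρ)) ∂P/∂y,  v_g = (1/(fρ)) ∂P/∂x
u_g = −(2.9×10⁻³)/(1.13×10⁻⁴ × 1.12) = −22.9 m/s;  v_g = (−2.3×10⁻³)/(1.13×10⁻⁴ × 1.12) = −18.1 m/s
|V_g| = √(u_g² + v_g²) = 29.2 m/s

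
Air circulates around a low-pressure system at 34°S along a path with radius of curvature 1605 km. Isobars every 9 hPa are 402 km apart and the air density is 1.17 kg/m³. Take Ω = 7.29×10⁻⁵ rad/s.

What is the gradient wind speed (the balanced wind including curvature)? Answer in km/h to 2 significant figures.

73 km/h

Coriolis parameter at 34°S:
f = 2Ω sin φ = 2 × 7.29×10⁻⁵ × sin 34° = 8.15×10⁻⁵ s⁻¹
Pressure gradient: |∂P/∂n| = 900 Pa / 402000 m = 2.24×10⁻³ Pa/m
Geostrophic speed: V_g = |∂P/∂n|/(fρ) = 2.24×10⁻³/(8.15×10⁻⁵ × 1.17) = 23.5 m/s
Around a low, centrifugal force acts outward with Coriolis, so pressure-gradient force balances both:
(1/ρ)|∂P/∂n| = fV + V²/R  →  V² + fR·V − fR·V_g = 0
With fR = 8.15×10⁻⁵ × 1605×10³ m = 131 m/s:
V = [−fR + √((fR)² + 4 fR V_g)]/2 = [−131 + √(131² + 4×131×23.5)]/2 = 20.3 m/s
Subgeostrophic (V < V_g = 23.5 m/s), as expected around a low.
Converting: 20.3 m/s × 3.6 = 73 km/h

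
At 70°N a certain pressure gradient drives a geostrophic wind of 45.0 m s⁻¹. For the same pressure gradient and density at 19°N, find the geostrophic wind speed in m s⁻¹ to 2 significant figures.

130 m s⁻¹

With the same pressure gradient and density, V_g ∝ 1/f ∝ 1/sin φ.
V₂ = V₁ · sin φ₁ / sin φ₂ = 45.0 × sin 70° / sin 19°
V₂ = 45.0 × 0.9397/0.3256 = 130 m s⁻¹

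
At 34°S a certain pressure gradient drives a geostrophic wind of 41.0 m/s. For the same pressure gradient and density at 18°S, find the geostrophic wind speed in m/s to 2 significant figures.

74 m/s

With the same pressure gradient and density, V_g ∝ 1/f ∝ 1/sin φ.
V₂ = V₁ · sin φ₁ / sin φ₂ = 41.0 × sin 34° / sin 18°
V₂ = 41.0 × 0.5592/0.3090 = 74 m/s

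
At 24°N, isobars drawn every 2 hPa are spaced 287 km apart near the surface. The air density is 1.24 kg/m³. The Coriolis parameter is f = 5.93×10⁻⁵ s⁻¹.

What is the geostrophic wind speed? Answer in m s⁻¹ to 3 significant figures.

Pressure gradient: |∂P/∂n| = 200 Pa / 287000 m = 6.97×10⁻⁴ Pa/m
Geostrophic balance (pressure-gradient force = Coriolis force):
V_g = (1/(fρ)) |∂P/∂n| = 6.97×10⁻⁴ / (5.93×10⁻⁵ × 1.24) = 9.48 m/s

9.48 m s⁻¹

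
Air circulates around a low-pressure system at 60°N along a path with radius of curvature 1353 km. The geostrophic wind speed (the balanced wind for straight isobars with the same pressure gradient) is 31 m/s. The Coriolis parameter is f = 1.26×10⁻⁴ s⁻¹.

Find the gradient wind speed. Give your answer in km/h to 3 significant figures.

96.4 km/h

Around a low, centrifugal force acts outward with Coriolis, so pressure-gradient force balances both:
(1/ρ)|∂P/∂n| = fV + V²/R  →  V² + fR·V − fR·V_g = 0
With fR = 1.26×10⁻⁴ × 1353×10³ m = 170 m/s:
V = [−fR + √((fR)² + 4 fR V_g)]/2 = [−170 + √(170² + 4×170×31)]/2 = 26.8 m/s
Subgeostrophic (V < V_g = 31 m/s), as expected around a low.
Converting: 26.8 m/s × 3.6 = 96.4 km/h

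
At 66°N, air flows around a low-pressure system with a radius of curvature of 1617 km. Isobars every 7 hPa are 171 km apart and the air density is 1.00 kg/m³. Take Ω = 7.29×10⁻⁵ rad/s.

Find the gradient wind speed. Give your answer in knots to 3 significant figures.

Coriolis parameter at 66°N:
f = 2Ω sin φ = 2 × 7.29×10⁻⁵ × sin 66° = 1.33×10⁻⁴ s⁻¹
Pressure gradient: |∂P/∂n| = 700 Pa / 171000 m = 4.09×10⁻³ Pa/m
Geostrophic speed: V_g = |∂P/∂n|/(fρ) = 4.09×10⁻³/(1.33×10⁻⁴ × 1.00) = 30.7 m/s
Around a low, centrifugal force acts outward with Coriolis, so pressure-gradient force balances both:
(1/ρ)|∂P/∂n| = fV + V²/R  →  V² + fR·V − fR·V_g = 0
With fR = 1.33×10⁻⁴ × 1617×10³ m = 215 m/s:
V = [−fR + √((fR)² + 4 fR V_g)]/2 = [−215 + √(215² + 4×215×30.7)]/2 = 27.3 m/s
Subgeostrophic (V < V_g = 30.7 m/s), as expected around a low.
Converting: 27.3 m/s × 1.944 = 53.0 knots

53.0 knots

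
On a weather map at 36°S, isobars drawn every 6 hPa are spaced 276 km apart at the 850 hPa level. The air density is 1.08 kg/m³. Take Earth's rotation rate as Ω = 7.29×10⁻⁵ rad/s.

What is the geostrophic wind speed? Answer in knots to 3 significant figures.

Coriolis parameter at 36°S:
f = 2Ω sin φ = 2 × 7.29×10⁻⁵ × sin 36° = 8.57×10⁻⁵ s⁻¹
Pressure gradient: |∂P/∂n| = 600 Pa / 276000 m = 2.17×10⁻³ Pa/m
Geostrophic balance (pressure-gradient force = Coriolis force):
V_g = (1/(fρ)) |∂P/∂n| = 2.17×10⁻³ / (8.57×10⁻⁵ × 1.08) = 23.5 m/s
Converting: 23.5 m/s × 1.944 = 45.7 knots

45.7 knots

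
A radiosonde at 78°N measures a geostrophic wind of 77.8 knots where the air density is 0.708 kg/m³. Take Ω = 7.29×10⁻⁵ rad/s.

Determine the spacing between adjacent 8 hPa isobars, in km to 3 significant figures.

Coriolis parameter at 78°N:
f = 2Ω sin φ = 2 × 7.29×10⁻⁵ × sin 78° = 1.43×10⁻⁴ s⁻¹
Wind speed in SI: 77.8 knots = 40.0 m/s
Geostrophic balance rearranged: |∂P/∂n| = f ρ V_g
|∂P/∂n| = 1.43×10⁻⁴ × 0.708 × 40.0 = 4.04×10⁻³ Pa/m
Isobar spacing: Δn = ΔP/|∂P/∂n| = 800 Pa / 4.04×10⁻³ Pa/m = 197960 m ≈ 198 km

198 km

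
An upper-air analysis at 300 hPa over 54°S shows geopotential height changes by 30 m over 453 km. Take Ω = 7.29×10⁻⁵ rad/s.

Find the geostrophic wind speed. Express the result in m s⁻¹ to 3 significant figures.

5.51 m s⁻¹

Coriolis parameter at 54°S:
f = 2Ω sin φ = 2 × 7.29×10⁻⁵ × sin 54° = 1.18×10⁻⁴ s⁻¹
Height gradient: |∂Z/∂n| = 30 m / 453000 m = 6.62×10⁻⁵
On a pressure surface, geostrophic balance gives V_g = (g/f)|∂Z/∂n|:
V_g = 9.81 × 6.62×10⁻⁵ / 1.18×10⁻⁴ = 5.51 m/s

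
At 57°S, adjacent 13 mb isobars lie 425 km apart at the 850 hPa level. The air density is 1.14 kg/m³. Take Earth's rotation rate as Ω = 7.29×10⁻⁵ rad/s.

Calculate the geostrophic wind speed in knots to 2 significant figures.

Coriolis parameter at 57°S:
f = 2Ω sin φ = 2 × 7.29×10⁻⁵ × sin 57° = 1.22×10⁻⁴ s⁻¹
Pressure gradient: |∂P/∂n| = 1300 Pa / 425000 m = 3.06×10⁻³ Pa/m
Geostrophic balance (pressure-gradient force = Coriolis force):
V_g = (1/(fρ)) |∂P/∂n| = 3.06×10⁻³ / (1.22×10⁻⁴ × 1.14) = 21.9 m/s
Converting: 21.9 m/s × 1.944 = 43 knots

43 knots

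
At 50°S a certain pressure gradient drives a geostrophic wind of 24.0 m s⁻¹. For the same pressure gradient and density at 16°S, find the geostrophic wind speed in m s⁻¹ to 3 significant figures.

With the same pressure gradient and density, V_g ∝ 1/f ∝ 1/sin φ.
V₂ = V₁ · sin φ₁ / sin φ₂ = 24.0 × sin 50° / sin 16°
V₂ = 24.0 × 0.7660/0.2756 = 66.7 m s⁻¹

66.7 m s⁻¹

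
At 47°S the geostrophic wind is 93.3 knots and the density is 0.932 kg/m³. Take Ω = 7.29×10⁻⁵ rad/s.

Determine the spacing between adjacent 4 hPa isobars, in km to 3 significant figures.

83.9 km

Coriolis parameter at 47°S:
f = 2Ω sin φ = 2 × 7.29×10⁻⁵ × sin 47° = 1.07×10⁻⁴ s⁻¹
Wind speed in SI: 93.3 knots = 48.0 m/s
Geostrophic balance rearranged: |∂P/∂n| = f ρ V_g
|∂P/∂n| = 1.07×10⁻⁴ × 0.932 × 48.0 = 4.77×10⁻³ Pa/m
Isobar spacing: Δn = ΔP/|∂P/∂n| = 400 Pa / 4.77×10⁻³ Pa/m = 83857 m ≈ 83.9 km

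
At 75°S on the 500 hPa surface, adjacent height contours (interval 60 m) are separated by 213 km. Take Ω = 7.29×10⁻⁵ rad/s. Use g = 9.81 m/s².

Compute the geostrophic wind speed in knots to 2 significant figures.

Coriolis parameter at 75°S:
f = 2Ω sin φ = 2 × 7.29×10⁻⁵ × sin 75° = 1.41×10⁻⁴ s⁻¹
Height gradient: |∂Z/∂n| = 60 m / 213000 m = 2.82×10⁻⁴
On a pressure surface, geostrophic balance gives V_g = (g/f)|∂Z/∂n|:
V_g = 9.81 × 2.82×10⁻⁴ / 1.41×10⁻⁴ = 19.6 m/s
Converting: 19.6 m/s × 1.944 = 38 knots

38 knots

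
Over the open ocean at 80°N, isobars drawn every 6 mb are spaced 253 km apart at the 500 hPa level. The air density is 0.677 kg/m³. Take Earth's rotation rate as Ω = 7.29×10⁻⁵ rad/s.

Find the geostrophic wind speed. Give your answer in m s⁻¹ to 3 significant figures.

24.4 m s⁻¹

Coriolis parameter at 80°N:
f = 2Ω sin φ = 2 × 7.29×10⁻⁵ × sin 80° = 1.44×10⁻⁴ s⁻¹
Pressure gradient: |∂P/∂n| = 600 Pa / 253000 m = 2.37×10⁻³ Pa/m
Geostrophic balance (pressure-gradient force = Coriolis force):
V_g = (1/(fρ)) |∂P/∂n| = 2.37×10⁻³ / (1.44×10⁻⁴ × 0.677) = 24.4 m/s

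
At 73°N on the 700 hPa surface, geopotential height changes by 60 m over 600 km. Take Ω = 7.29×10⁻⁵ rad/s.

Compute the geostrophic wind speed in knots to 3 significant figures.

Coriolis parameter at 73°N:
f = 2Ω sin φ = 2 × 7.29×10⁻⁵ × sin 73° = 1.39×10⁻⁴ s⁻¹
Height gradient: |∂Z/∂n| = 60 m / 600000 m = 1.00×10⁻⁴
On a pressure surface, geostrophic balance gives V_g = (g/f)|∂Z/∂n|:
V_g = 9.81 × 1.00×10⁻⁴ / 1.39×10⁻⁴ = 7.04 m/s
Converting: 7.04 m/s × 1.944 = 13.7 knots

13.7 knots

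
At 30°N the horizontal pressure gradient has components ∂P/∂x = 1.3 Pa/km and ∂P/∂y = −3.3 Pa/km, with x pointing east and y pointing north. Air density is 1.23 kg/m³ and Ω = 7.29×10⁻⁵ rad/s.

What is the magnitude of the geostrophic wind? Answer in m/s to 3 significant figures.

Coriolis parameter at 30°N:
f = 2Ω sin φ = 2 × 7.29×10⁻⁵ × sin 30° = 7.29×10⁻⁵ s⁻¹
Component geostrophic relations (x east, y north):
u_g = −(1/(fρ)) ∂P/∂y,  v_g = (1/(fρ)) ∂P/∂x
u_g = −(−3.3×10⁻³)/(7.29×10⁻⁵ × 1.23) = 36.8 m/s;  v_g = (1.3×10⁻³)/(7.29×10⁻⁵ × 1.23) = 14.5 m/s
|V_g| = √(u_g² + v_g²) = 39.6 m/s

39.6 m/s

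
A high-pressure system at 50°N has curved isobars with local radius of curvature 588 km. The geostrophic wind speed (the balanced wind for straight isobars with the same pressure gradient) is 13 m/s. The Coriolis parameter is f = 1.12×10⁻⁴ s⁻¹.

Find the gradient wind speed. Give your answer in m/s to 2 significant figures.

Around a high, pressure-gradient force acts outward with centrifugal, so Coriolis balances both:
fV = (1/ρ)|∂P/∂n| + V²/R  →  V² − fR·V + fR·V_g = 0
With fR = 1.12×10⁻⁴ × 588×10³ m = 65.9 m/s:
V = [fR − √((fR)² − 4 fR V_g)]/2 = [65.9 − √(65.9² − 4×65.9×13)]/2 = 17.8 m/s
Supergeostrophic (V > V_g = 13 m/s), as expected around a high.

18 m/s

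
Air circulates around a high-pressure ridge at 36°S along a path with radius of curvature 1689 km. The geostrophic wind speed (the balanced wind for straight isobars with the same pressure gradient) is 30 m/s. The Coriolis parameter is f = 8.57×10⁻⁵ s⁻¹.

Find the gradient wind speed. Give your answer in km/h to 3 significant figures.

Around a high, pressure-gradient force acts outward with centrifugal, so Coriolis balances both:
fV = (1/ρ)|∂P/∂n| + V²/R  →  V² − fR·V + fR·V_g = 0
With fR = 8.57×10⁻⁵ × 1689×10³ m = 145 m/s:
V = [fR − √((fR)² − 4 fR V_g)]/2 = [145 − √(145² − 4×145×30)]/2 = 42.4 m/s
Supergeostrophic (V > V_g = 30 m/s), as expected around a high.
Converting: 42.4 m/s × 3.6 = 153 km/h

153 km/h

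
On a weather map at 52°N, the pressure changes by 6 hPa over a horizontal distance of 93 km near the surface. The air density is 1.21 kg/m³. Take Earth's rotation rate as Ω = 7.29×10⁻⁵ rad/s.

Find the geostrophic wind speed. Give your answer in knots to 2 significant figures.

90 knots

Coriolis parameter at 52°N:
f = 2Ω sin φ = 2 × 7.29×10⁻⁵ × sin 52° = 1.15×10⁻⁴ s⁻¹
Pressure gradient: |∂P/∂n| = 600 Pa / 93000 m = 6.45×10⁻³ Pa/m
Geostrophic balance (pressure-gradient force = Coriolis force):
V_g = (1/(fρ)) |∂P/∂n| = 6.45×10⁻³ / (1.15×10⁻⁴ × 1.21) = 46.4 m/s
Converting: 46.4 m/s × 1.944 = 90 knots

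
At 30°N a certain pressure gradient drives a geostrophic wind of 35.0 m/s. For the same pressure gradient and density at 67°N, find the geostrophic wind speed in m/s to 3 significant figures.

19.0 m/s

With the same pressure gradient and density, V_g ∝ 1/f ∝ 1/sin φ.
V₂ = V₁ · sin φ₁ / sin φ₂ = 35.0 × sin 30° / sin 67°
V₂ = 35.0 × 0.5000/0.9205 = 19.0 m/s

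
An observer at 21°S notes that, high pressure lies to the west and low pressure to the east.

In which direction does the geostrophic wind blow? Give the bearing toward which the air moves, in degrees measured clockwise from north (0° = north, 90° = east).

The pressure-gradient force points toward the east (bearing 090°).
Geostrophic balance: in the Southern Hemisphere the Coriolis force deflects motion to the left, so the geostrophic wind blows 90° to the left of the pressure-gradient force (low pressure on the right).
Rotating 090° by 90° counterclockwise gives 000° — the wind blows toward the north.

000°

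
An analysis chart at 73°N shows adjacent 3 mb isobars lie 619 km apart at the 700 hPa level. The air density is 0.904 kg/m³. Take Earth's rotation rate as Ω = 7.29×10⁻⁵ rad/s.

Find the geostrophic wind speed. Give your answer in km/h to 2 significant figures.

Coriolis parameter at 73°N:
f = 2Ω sin φ = 2 × 7.29×10⁻⁵ × sin 73° = 1.39×10⁻⁴ s⁻¹
Pressure gradient: |∂P/∂n| = 300 Pa / 619000 m = 4.85×10⁻⁴ Pa/m
Geostrophic balance (pressure-gradient force = Coriolis force):
V_g = (1/(fρ)) |∂P/∂n| = 4.85×10⁻⁴ / (1.39×10⁻⁴ × 0.904) = 3.85 m/s
Converting: 3.85 m/s × 3.6 = 14 km/h

14 km/h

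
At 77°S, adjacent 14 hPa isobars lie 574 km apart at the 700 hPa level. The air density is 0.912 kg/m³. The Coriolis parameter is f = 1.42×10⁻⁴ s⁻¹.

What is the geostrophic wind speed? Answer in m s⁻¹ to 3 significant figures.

18.8 m s⁻¹

Pressure gradient: |∂P/∂n| = 1400 Pa / 574000 m = 2.44×10⁻³ Pa/m
Geostrophic balance (pressure-gradient force = Coriolis force):
V_g = (1/(fρ)) |∂P/∂n| = 2.44×10⁻³ / (1.42×10⁻⁴ × 0.912) = 18.8 m/s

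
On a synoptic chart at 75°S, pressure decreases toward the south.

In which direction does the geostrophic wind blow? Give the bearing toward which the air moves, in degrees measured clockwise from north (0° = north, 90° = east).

090°

The pressure-gradient force points toward the south (bearing 180°).
Geostrophic balance: in the Southern Hemisphere the Coriolis force deflects motion to the left, so the geostrophic wind blows 90° to the left of the pressure-gradient force (low pressure on the right).
Rotating 180° by 90° counterclockwise gives 090° — the wind blows toward the east.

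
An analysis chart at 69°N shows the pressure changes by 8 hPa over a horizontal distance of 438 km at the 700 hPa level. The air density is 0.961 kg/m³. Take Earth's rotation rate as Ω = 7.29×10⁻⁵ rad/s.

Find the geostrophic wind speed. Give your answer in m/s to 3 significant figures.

14.0 m/s

Coriolis parameter at 69°N:
f = 2Ω sin φ = 2 × 7.29×10⁻⁵ × sin 69° = 1.36×10⁻⁴ s⁻¹
Pressure gradient: |∂P/∂n| = 800 Pa / 438000 m = 1.83×10⁻³ Pa/m
Geostrophic balance (pressure-gradient force = Coriolis force):
V_g = (1/(fρ)) |∂P/∂n| = 1.83×10⁻³ / (1.36×10⁻⁴ × 0.961) = 14.0 m/s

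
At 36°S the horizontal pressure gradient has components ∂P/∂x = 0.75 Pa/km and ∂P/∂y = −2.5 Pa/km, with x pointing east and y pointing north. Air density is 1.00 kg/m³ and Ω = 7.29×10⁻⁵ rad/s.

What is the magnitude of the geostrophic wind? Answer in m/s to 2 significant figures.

Coriolis parameter at 36°S:
f = 2Ω sin φ = 2 × 7.29×10⁻⁵ × sin 36° = 8.57×10⁻⁵ s⁻¹
In the Southern Hemisphere f is negative: f = −8.57×10⁻⁵ s⁻¹.
Component geostrophic relations (x east, y north):
u_g = −(1/(fρ)) ∂P/∂y,  v_g = (1/(fρ)) ∂P/∂x
u_g = −(−2.5×10⁻³)/(−8.57×10⁻⁵ × 1.00) = −29.2 m/s;  v_g = (0.75×10⁻³)/(−8.57×10⁻⁵ × 1.00) = −8.75 m/s
|V_g| = √(u_g² + v_g²) = 30.5 m/s

30 m/s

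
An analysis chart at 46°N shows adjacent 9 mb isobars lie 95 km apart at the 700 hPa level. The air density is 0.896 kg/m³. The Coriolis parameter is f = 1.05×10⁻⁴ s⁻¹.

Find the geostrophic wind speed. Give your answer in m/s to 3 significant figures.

101 m/s

Pressure gradient: |∂P/∂n| = 900 Pa / 95000 m = 9.47×10⁻³ Pa/m
Geostrophic balance (pressure-gradient force = Coriolis force):
V_g = (1/(fρ)) |∂P/∂n| = 9.47×10⁻³ / (1.05×10⁻⁴ × 0.896) = 101 m/s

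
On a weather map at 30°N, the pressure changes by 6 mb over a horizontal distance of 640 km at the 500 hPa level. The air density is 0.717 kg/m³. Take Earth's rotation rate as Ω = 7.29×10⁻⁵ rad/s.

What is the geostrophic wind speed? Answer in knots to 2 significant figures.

Coriolis parameter at 30°N:
f = 2Ω sin φ = 2 × 7.29×10⁻⁵ × sin 30° = 7.29×10⁻⁵ s⁻¹
Pressure gradient: |∂P/∂n| = 600 Pa / 640000 m = 9.38×10⁻⁴ Pa/m
Geostrophic balance (pressure-gradient force = Coriolis force):
V_g = (1/(fρ)) |∂P/∂n| = 9.38×10⁻⁴ / (7.29×10⁻⁵ × 0.717) = 17.9 m/s
Converting: 17.9 m/s × 1.944 = 35 knots

35 knots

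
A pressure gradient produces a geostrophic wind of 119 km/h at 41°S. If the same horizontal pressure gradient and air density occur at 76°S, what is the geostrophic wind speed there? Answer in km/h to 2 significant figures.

With the same pressure gradient and density, V_g ∝ 1/f ∝ 1/sin φ.
V₂ = V₁ · sin φ₁ / sin φ₂ = 119 × sin 41° / sin 76°
V₂ = 119 × 0.6561/0.9703 = 80 km/h

80 km/h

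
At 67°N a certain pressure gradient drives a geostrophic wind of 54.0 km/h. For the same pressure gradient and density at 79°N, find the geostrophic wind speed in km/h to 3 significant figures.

50.6 km/h

With the same pressure gradient and density, V_g ∝ 1/f ∝ 1/sin φ.
V₂ = V₁ · sin φ₁ / sin φ₂ = 54.0 × sin 67° / sin 79°
V₂ = 54.0 × 0.9205/0.9816 = 50.6 km/h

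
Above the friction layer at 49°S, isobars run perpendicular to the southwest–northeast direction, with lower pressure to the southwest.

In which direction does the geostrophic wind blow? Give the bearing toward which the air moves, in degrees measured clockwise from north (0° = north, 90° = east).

135°

The pressure-gradient force points toward the southwest (bearing 225°).
Geostrophic balance: in the Southern Hemisphere the Coriolis force deflects motion to the left, so the geostrophic wind blows 90° to the left of the pressure-gradient force (low pressure on the right).
Rotating 225° by 90° counterclockwise gives 135° — the wind blows toward the southeast.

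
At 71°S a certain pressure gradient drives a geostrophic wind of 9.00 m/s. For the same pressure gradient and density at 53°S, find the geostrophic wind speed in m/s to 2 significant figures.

With the same pressure gradient and density, V_g ∝ 1/f ∝ 1/sin φ.
V₂ = V₁ · sin φ₁ / sin φ₂ = 9.00 × sin 71° / sin 53°
V₂ = 9.00 × 0.9455/0.7986 = 11 m/s

11 m/s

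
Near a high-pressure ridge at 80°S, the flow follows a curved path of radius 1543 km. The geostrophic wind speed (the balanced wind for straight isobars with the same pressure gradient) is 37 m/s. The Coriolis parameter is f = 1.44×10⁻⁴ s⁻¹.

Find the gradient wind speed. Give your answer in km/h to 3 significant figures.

169 km/h

Around a high, pressure-gradient force acts outward with centrifugal, so Coriolis balances both:
fV = (1/ρ)|∂P/∂n| + V²/R  →  V² − fR·V + fR·V_g = 0
With fR = 1.44×10⁻⁴ × 1543×10³ m = 222 m/s:
V = [fR − √((fR)² − 4 fR V_g)]/2 = [222 − √(222² − 4×222×37)]/2 = 46.9 m/s
Supergeostrophic (V > V_g = 37 m/s), as expected around a high.
Converting: 46.9 m/s × 3.6 = 169 km/h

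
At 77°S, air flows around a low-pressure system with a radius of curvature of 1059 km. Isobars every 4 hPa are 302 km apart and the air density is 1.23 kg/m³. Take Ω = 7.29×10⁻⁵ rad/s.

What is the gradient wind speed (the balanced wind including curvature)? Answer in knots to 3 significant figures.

14.1 knots

Coriolis parameter at 77°S:
f = 2Ω sin φ = 2 × 7.29×10⁻⁵ × sin 77° = 1.42×10⁻⁴ s⁻¹
Pressure gradient: |∂P/∂n| = 400 Pa / 302000 m = 1.32×10⁻³ Pa/m
Geostrophic speed: V_g = |∂P/∂n|/(fρ) = 1.32×10⁻³/(1.42×10⁻⁴ × 1.23) = 7.58 m/s
Around a low, centrifugal force acts outward with Coriolis, so pressure-gradient force balances both:
(1/ρ)|∂P/∂n| = fV + V²/R  →  V² + fR·V − fR·V_g = 0
With fR = 1.42×10⁻⁴ × 1059×10³ m = 150 m/s:
V = [−fR + √((fR)² + 4 fR V_g)]/2 = [−150 + √(150² + 4×150×7.58)]/2 = 7.23 m/s
Subgeostrophic (V < V_g = 7.58 m/s), as expected around a low.
Converting: 7.23 m/s × 1.944 = 14.1 knots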